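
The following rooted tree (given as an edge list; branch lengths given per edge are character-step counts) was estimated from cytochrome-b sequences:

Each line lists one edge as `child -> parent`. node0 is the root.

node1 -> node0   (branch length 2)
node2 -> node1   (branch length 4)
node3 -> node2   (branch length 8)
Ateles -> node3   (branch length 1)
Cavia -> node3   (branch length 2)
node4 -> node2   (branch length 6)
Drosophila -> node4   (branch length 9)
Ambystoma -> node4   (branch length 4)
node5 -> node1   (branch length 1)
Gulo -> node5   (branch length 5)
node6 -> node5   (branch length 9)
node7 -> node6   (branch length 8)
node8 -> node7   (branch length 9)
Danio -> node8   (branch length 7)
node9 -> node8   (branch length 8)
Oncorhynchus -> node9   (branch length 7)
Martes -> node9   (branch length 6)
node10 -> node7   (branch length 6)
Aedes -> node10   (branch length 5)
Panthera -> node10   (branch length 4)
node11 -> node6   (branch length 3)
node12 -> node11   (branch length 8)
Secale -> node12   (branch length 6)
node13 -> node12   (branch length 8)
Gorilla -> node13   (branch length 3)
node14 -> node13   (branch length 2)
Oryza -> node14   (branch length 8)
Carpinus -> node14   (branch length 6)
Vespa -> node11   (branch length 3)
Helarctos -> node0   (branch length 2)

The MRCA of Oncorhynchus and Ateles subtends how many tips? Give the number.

15

The MRCA of Oncorhynchus and Ateles is the node subtending (((Ateles,Cavia),(Drosophila,Ambystoma)),(Gulo,(((Danio,(Oncorhynchus,Martes)),(Aedes,Panthera)),((Secale,(Gorilla,(Oryza,Carpinus))),Vespa)))).
That clade contains 15 terminal taxa: Aedes, Ambystoma, Ateles, Carpinus, Cavia, Danio, Drosophila, Gorilla, Gulo, Martes, Oncorhynchus, Oryza, Panthera, Secale, Vespa.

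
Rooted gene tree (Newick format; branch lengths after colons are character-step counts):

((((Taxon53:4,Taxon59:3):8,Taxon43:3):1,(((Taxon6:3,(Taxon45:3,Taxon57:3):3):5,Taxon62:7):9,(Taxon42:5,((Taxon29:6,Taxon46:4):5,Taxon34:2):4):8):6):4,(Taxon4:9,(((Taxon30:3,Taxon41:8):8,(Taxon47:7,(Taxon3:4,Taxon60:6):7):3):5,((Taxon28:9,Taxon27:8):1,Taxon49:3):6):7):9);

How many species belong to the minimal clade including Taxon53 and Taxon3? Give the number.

The MRCA of Taxon53 and Taxon3 is the root, so the clade is the entire tree.
That clade contains 20 terminal taxa: Taxon27, Taxon28, Taxon29, Taxon3, Taxon30, Taxon34, Taxon4, Taxon41, Taxon42, Taxon43, Taxon45, Taxon46, Taxon47, Taxon49, Taxon53, Taxon57, Taxon59, Taxon6, Taxon60, Taxon62.

20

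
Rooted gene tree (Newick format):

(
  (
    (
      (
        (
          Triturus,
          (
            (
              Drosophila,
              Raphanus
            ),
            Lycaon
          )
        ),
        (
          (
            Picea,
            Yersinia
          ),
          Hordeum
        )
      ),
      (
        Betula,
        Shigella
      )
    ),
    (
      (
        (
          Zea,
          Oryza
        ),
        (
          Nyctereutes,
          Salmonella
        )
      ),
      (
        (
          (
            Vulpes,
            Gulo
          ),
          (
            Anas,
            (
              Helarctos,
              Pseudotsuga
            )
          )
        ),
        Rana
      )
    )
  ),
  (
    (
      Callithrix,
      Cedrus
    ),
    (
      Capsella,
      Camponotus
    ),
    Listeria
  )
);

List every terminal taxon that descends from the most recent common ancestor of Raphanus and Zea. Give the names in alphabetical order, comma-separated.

Tracing Raphanus: it sits inside (Drosophila,Raphanus).
Tracing Zea: it sits inside (Zea,Oryza).
The smallest clade enclosing both is ((((Triturus,((Drosophila,Raphanus),Lycaon)),((Picea,Yersinia),Hordeum)),(Betula,Shigella)),(((Zea,Oryza),(Nyctereutes,Salmonella)),(((Vulpes,Gulo),(Anas,(Helarctos,Pseudotsuga))),Rana))); the answer is its 19 terminal taxa in alphabetical order.

Anas, Betula, Drosophila, Gulo, Helarctos, Hordeum, Lycaon, Nyctereutes, Oryza, Picea, Pseudotsuga, Rana, Raphanus, Salmonella, Shigella, Triturus, Vulpes, Yersinia, Zea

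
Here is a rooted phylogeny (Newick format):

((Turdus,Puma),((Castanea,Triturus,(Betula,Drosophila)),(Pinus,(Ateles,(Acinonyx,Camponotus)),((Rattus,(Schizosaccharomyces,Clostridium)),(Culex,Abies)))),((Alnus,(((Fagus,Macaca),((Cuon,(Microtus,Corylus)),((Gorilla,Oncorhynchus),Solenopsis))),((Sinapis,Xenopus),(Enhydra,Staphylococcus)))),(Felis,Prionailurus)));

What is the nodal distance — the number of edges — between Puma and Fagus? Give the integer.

8

The MRCA of Puma and Fagus is the root of the tree.
From Puma up to that node: 2 branches. From Fagus up to the same node: 6 branches. Total: 2 + 6 = 8.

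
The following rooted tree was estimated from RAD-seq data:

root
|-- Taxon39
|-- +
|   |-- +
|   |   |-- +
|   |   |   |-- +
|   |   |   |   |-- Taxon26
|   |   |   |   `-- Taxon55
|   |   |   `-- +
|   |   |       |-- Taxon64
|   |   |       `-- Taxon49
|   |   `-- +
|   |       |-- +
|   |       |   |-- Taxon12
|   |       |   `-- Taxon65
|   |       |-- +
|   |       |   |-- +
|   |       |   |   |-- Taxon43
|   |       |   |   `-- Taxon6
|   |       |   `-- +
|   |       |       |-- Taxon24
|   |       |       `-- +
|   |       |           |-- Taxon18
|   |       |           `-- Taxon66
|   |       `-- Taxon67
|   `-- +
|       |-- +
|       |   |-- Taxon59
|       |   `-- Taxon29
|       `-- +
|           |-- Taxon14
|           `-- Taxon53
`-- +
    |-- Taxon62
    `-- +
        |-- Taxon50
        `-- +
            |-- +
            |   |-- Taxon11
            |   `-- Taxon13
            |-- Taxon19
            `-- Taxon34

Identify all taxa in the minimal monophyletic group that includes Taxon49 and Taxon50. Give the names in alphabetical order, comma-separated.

Taxon11, Taxon12, Taxon13, Taxon14, Taxon18, Taxon19, Taxon24, Taxon26, Taxon29, Taxon34, Taxon39, Taxon43, Taxon49, Taxon50, Taxon53, Taxon55, Taxon59, Taxon6, Taxon62, Taxon64, Taxon65, Taxon66, Taxon67

Tracing Taxon49: it sits inside (Taxon64,Taxon49).
Tracing Taxon50: it sits inside (Taxon50,((Taxon11,Taxon13),Taxon19,Taxon34)).
The smallest clade enclosing both is the whole tree (their MRCA is the root), so the answer is all 23 tips in alphabetical order.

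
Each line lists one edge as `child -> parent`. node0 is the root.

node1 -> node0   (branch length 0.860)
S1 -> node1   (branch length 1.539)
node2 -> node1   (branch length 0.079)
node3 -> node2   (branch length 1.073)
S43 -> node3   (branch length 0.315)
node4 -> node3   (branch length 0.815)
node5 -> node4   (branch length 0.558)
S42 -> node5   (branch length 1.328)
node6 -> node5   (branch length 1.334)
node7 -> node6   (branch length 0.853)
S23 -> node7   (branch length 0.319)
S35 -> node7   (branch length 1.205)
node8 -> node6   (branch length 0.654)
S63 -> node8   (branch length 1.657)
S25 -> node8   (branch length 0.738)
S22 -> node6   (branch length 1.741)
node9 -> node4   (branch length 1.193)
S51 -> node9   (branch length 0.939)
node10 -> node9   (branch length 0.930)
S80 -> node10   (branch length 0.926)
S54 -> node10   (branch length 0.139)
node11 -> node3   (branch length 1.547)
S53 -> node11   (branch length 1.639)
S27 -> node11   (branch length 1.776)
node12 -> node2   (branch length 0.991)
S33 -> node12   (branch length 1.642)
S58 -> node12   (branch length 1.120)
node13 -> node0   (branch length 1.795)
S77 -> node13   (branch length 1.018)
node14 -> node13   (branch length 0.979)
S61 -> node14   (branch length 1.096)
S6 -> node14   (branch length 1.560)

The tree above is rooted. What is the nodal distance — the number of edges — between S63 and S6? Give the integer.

The MRCA of S63 and S6 is the root of the tree.
From S63 up to that node: 8 branches. From S6 up to the same node: 3 branches. Total: 8 + 3 = 11.

11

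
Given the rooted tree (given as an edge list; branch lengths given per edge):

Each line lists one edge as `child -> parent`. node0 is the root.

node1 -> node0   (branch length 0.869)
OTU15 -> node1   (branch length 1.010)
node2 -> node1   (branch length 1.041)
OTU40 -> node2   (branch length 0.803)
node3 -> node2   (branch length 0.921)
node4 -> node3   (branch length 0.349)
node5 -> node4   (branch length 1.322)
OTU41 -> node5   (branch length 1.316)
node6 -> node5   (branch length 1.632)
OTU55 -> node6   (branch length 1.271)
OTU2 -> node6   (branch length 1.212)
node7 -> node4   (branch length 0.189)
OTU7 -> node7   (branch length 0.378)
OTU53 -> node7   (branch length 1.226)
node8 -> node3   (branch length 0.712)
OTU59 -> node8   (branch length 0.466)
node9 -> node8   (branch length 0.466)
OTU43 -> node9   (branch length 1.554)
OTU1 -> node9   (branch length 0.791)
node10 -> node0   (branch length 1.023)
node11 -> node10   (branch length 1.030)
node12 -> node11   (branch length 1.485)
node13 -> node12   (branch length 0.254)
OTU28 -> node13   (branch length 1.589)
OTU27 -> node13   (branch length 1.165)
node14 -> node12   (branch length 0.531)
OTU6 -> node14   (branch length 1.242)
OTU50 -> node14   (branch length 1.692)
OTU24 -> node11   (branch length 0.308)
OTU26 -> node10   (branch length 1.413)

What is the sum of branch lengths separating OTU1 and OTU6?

10.111

The path runs OTU1 → … → MRCA → … → OTU6; the MRCA is the root of the tree.
Branch lengths along that path: 0.791 + 0.466 + 0.712 + 0.921 + 1.041 + 0.869 + 1.023 + 1.030 + 1.485 + 0.531 + 1.242 = 10.111.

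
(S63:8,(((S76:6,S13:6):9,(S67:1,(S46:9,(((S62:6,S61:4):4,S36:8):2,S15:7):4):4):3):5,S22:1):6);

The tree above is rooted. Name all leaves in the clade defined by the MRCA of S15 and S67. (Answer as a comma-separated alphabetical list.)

S15, S36, S46, S61, S62, S67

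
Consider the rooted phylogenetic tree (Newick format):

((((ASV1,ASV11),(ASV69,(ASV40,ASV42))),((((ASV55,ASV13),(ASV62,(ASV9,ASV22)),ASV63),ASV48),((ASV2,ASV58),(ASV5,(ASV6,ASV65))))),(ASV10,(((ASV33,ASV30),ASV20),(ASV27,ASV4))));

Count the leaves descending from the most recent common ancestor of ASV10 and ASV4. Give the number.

6

The MRCA of ASV10 and ASV4 is the node subtending (ASV10,(((ASV33,ASV30),ASV20),(ASV27,ASV4))).
That clade contains 6 terminal taxa: ASV10, ASV20, ASV27, ASV30, ASV33, ASV4.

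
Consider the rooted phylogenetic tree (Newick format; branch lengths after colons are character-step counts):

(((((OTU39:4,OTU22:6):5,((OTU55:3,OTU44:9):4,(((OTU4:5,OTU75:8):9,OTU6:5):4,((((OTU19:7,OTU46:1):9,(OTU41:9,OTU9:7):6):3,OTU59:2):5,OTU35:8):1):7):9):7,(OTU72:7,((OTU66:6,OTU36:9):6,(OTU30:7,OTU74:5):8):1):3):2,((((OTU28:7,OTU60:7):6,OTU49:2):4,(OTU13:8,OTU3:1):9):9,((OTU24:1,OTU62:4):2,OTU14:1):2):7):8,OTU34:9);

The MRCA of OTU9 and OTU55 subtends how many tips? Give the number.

11

The MRCA of OTU9 and OTU55 is the node subtending ((OTU55,OTU44),(((OTU4,OTU75),OTU6),((((OTU19,OTU46),(OTU41,OTU9)),OTU59),OTU35))).
That clade contains 11 terminal taxa: OTU19, OTU35, OTU4, OTU41, OTU44, OTU46, OTU55, OTU59, OTU6, OTU75, OTU9.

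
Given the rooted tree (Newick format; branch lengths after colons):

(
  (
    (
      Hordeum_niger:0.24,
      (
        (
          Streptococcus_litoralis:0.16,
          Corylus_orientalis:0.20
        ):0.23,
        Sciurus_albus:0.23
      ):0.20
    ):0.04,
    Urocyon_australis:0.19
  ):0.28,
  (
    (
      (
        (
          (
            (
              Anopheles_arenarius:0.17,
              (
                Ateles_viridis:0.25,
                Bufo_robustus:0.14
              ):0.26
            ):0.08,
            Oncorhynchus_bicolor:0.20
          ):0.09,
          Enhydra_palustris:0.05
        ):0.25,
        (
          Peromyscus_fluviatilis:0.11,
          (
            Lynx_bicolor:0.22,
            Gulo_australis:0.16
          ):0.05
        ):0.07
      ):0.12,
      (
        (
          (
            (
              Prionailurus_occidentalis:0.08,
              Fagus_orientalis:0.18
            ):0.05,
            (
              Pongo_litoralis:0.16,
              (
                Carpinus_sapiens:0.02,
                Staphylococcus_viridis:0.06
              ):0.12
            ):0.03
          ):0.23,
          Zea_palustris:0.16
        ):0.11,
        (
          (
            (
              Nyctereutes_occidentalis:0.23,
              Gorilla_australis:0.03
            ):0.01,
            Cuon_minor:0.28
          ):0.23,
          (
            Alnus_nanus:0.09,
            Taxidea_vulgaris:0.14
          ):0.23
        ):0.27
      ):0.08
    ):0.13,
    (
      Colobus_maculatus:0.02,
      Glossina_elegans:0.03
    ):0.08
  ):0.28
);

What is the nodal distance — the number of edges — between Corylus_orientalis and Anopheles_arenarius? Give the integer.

The MRCA of Corylus_orientalis and Anopheles_arenarius is the root of the tree.
From Corylus_orientalis up to that node: 5 branches. From Anopheles_arenarius up to the same node: 7 branches. Total: 5 + 7 = 12.

12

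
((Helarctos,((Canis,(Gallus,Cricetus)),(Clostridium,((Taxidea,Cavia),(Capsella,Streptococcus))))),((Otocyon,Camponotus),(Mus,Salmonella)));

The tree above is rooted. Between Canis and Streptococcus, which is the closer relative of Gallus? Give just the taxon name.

Canis

The MRCA of Gallus and Canis subtends (Canis,(Gallus,Cricetus)) (3 taxa).
The MRCA of Gallus and Streptococcus subtends ((Canis,(Gallus,Cricetus)),(Clostridium,((Taxidea,Cavia),(Capsella,Streptococcus)))) (8 taxa).
The first is nested inside the second, so Gallus shares a more recent common ancestor with Canis.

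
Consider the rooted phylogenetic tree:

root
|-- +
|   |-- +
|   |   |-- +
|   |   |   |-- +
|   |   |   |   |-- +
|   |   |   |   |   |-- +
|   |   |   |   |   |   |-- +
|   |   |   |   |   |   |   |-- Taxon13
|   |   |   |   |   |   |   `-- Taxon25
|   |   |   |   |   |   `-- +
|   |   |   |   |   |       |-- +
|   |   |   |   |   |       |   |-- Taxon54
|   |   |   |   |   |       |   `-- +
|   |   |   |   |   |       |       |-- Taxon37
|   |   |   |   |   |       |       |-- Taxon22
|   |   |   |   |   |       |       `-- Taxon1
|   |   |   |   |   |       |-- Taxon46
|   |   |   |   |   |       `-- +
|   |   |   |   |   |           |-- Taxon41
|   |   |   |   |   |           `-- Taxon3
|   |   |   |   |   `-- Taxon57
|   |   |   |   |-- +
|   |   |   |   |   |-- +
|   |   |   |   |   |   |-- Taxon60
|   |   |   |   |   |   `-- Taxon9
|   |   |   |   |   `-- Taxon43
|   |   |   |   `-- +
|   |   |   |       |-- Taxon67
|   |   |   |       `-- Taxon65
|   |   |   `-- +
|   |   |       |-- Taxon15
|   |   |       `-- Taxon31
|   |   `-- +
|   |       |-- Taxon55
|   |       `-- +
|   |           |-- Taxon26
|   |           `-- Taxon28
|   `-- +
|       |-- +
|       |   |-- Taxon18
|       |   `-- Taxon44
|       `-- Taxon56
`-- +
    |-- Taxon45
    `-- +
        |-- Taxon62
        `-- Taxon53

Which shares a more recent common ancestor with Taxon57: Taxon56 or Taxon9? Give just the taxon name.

Taxon9

The MRCA of Taxon57 and Taxon9 subtends ((((Taxon13,Taxon25),((Taxon54,(Taxon37,Taxon22,Taxon1)),Taxon46,(Taxon41,Taxon3))),Taxon57),((Taxon60,Taxon9),Taxon43),(Taxon67,Taxon65)) (15 taxa).
The MRCA of Taxon57 and Taxon56 subtends (((((((Taxon13,Taxon25),((Taxon54,(Taxon37,Taxon22,Taxon1)),Taxon46,(Taxon41,Taxon3))),Taxon57),((Taxon60,Taxon9),Taxon43),(Taxon67,Taxon65)),(Taxon15,Taxon31)),(Taxon55,(Taxon26,Taxon28))),((Taxon18,Taxon44),Taxon56)) (23 taxa).
The first is nested inside the second, so Taxon57 shares a more recent common ancestor with Taxon9.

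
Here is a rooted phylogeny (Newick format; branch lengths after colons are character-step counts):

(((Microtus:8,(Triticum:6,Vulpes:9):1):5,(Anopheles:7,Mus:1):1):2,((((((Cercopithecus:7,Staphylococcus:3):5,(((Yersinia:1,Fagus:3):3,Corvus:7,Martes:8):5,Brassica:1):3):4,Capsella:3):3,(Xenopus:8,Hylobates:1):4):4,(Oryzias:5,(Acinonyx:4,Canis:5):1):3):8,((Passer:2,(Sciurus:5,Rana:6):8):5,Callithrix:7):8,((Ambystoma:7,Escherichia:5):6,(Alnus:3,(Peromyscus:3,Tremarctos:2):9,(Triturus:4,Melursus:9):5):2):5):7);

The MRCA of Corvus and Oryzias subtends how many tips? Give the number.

The MRCA of Corvus and Oryzias is the node subtending (((((Cercopithecus,Staphylococcus),(((Yersinia,Fagus),Corvus,Martes),Brassica)),Capsella),(Xenopus,Hylobates)),(Oryzias,(Acinonyx,Canis))).
That clade contains 13 terminal taxa: Acinonyx, Brassica, Canis, Capsella, Cercopithecus, Corvus, Fagus, Hylobates, Martes, Oryzias, Staphylococcus, Xenopus, Yersinia.

13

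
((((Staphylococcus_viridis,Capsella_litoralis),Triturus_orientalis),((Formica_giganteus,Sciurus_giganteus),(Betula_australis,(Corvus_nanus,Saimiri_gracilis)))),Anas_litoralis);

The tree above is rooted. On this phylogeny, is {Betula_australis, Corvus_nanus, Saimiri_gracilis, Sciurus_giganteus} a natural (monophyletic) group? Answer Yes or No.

No

The MRCA of the listed taxa subtends ((Formica_giganteus,Sciurus_giganteus),(Betula_australis,(Corvus_nanus,Saimiri_gracilis))).
That clade also contains Formica_giganteus, which is not in the proposed group, so the group is not monophyletic.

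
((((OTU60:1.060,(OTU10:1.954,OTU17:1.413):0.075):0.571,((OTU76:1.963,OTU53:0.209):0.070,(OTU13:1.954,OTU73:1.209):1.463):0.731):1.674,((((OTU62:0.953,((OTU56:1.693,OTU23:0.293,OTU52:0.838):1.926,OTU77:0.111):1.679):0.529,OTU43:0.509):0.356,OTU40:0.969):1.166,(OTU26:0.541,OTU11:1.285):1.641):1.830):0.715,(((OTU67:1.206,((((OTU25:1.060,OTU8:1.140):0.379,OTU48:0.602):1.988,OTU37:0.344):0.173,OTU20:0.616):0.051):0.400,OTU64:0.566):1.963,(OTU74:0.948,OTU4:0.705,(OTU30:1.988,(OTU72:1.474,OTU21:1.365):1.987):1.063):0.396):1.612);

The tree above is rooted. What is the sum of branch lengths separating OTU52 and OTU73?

13.401

The path runs OTU52 → … → MRCA → … → OTU73; the MRCA is the node subtending (((OTU60,(OTU10,OTU17)),((OTU76,OTU53),(OTU13,OTU73))),((((OTU62,((OTU56,OTU23,OTU52),OTU77)),OTU43),OTU40),(OTU26,OTU11))).
Branch lengths along that path: 0.838 + 1.926 + 1.679 + 0.529 + 0.356 + 1.166 + 1.830 + 1.674 + 0.731 + 1.463 + 1.209 = 13.401.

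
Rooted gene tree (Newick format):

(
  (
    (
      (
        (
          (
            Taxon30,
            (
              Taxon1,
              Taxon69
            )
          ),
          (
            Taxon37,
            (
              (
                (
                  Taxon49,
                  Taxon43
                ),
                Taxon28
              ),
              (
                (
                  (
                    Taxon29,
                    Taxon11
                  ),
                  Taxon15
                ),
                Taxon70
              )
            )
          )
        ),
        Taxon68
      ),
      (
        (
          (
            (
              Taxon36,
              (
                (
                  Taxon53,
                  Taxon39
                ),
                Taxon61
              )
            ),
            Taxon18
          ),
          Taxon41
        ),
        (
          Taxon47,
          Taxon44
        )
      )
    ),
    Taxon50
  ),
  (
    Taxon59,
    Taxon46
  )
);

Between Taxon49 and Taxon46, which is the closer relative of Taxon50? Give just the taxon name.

The MRCA of Taxon50 and Taxon49 subtends (((((Taxon30,(Taxon1,Taxon69)),(Taxon37,(((Taxon49,Taxon43),Taxon28),(((Taxon29,Taxon11),Taxon15),Taxon70)))),Taxon68),((((Taxon36,((Taxon53,Taxon39),Taxon61)),Taxon18),Taxon41),(Taxon47,Taxon44))),Taxon50) (21 taxa).
The MRCA of Taxon50 and Taxon46 is the root, subtending the entire tree (23 taxa).
The first is nested inside the second, so Taxon50 shares a more recent common ancestor with Taxon49.

Taxon49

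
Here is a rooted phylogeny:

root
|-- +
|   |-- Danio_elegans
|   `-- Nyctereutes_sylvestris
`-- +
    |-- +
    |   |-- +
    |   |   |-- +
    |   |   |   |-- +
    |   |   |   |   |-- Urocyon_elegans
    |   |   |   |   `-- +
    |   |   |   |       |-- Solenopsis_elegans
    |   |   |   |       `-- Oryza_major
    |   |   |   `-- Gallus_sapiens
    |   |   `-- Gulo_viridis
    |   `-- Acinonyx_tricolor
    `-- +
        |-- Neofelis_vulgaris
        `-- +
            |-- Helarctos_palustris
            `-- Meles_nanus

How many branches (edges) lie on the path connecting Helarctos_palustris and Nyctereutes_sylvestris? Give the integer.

6

The MRCA of Helarctos_palustris and Nyctereutes_sylvestris is the root of the tree.
From Helarctos_palustris up to that node: 4 branches. From Nyctereutes_sylvestris up to the same node: 2 branches. Total: 4 + 2 = 6.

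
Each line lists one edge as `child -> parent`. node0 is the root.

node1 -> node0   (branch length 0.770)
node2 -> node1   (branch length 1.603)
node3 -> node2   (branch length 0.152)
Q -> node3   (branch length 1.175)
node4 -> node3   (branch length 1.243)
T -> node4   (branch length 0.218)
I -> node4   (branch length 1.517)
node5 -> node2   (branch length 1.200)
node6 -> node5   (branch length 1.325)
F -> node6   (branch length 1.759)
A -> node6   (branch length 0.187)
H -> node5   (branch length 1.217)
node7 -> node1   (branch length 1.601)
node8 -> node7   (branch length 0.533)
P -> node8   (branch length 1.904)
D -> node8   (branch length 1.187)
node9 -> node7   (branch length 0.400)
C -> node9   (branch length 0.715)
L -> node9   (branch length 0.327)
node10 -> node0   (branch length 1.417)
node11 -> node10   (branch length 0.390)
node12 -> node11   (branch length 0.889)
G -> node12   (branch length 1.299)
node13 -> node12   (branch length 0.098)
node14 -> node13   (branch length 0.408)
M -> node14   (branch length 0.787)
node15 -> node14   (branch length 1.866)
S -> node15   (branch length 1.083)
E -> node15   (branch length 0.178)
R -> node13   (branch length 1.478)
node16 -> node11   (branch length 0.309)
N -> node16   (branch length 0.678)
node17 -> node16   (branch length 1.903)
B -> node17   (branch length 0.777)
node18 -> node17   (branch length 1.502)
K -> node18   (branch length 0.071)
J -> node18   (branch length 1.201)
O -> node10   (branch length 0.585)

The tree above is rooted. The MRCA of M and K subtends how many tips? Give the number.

9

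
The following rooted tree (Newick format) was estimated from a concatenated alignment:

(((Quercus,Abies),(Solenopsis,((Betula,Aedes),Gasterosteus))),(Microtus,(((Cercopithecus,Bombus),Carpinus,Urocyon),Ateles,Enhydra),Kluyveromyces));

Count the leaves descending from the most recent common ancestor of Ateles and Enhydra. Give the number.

6

The MRCA of Ateles and Enhydra is the node subtending (((Cercopithecus,Bombus),Carpinus,Urocyon),Ateles,Enhydra).
That clade contains 6 terminal taxa: Ateles, Bombus, Carpinus, Cercopithecus, Enhydra, Urocyon.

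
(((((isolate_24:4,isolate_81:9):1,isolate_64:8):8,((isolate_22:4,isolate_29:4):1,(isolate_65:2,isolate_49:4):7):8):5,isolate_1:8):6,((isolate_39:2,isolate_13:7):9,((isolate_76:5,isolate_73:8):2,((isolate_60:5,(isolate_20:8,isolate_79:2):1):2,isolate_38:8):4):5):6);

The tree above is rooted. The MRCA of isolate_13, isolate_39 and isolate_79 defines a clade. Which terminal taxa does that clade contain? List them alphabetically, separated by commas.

isolate_13, isolate_20, isolate_38, isolate_39, isolate_60, isolate_73, isolate_76, isolate_79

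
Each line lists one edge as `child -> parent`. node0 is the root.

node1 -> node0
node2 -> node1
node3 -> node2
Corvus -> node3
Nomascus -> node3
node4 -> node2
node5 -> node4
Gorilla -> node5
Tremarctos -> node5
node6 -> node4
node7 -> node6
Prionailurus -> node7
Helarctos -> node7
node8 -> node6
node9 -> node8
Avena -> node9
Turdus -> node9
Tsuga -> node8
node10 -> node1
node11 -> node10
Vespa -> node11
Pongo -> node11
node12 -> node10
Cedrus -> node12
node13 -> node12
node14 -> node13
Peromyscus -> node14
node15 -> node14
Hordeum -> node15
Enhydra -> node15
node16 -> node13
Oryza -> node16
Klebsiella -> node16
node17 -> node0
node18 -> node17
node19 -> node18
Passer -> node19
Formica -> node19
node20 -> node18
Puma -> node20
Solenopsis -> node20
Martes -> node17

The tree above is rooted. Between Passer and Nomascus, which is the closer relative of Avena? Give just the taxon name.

Nomascus

The MRCA of Avena and Nomascus subtends ((Corvus,Nomascus),((Gorilla,Tremarctos),((Prionailurus,Helarctos),((Avena,Turdus),Tsuga)))) (9 taxa).
The MRCA of Avena and Passer is the root, subtending the entire tree (22 taxa).
The first is nested inside the second, so Avena shares a more recent common ancestor with Nomascus.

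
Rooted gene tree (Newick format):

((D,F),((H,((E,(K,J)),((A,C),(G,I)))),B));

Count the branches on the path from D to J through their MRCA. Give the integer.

The MRCA of D and J is the root of the tree.
From D up to that node: 2 branches. From J up to the same node: 6 branches. Total: 2 + 6 = 8.

8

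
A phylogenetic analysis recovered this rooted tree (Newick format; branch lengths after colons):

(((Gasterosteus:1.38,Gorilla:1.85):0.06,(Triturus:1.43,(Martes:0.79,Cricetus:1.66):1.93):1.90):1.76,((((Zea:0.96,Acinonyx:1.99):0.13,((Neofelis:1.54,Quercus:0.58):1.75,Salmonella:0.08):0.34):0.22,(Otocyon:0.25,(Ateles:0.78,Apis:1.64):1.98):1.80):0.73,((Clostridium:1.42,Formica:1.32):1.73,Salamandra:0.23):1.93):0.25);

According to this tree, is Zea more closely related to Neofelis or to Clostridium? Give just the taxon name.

The MRCA of Zea and Neofelis subtends ((Zea,Acinonyx),((Neofelis,Quercus),Salmonella)) (5 taxa).
The MRCA of Zea and Clostridium subtends ((((Zea,Acinonyx),((Neofelis,Quercus),Salmonella)),(Otocyon,(Ateles,Apis))),((Clostridium,Formica),Salamandra)) (11 taxa).
The first is nested inside the second, so Zea shares a more recent common ancestor with Neofelis.

Neofelis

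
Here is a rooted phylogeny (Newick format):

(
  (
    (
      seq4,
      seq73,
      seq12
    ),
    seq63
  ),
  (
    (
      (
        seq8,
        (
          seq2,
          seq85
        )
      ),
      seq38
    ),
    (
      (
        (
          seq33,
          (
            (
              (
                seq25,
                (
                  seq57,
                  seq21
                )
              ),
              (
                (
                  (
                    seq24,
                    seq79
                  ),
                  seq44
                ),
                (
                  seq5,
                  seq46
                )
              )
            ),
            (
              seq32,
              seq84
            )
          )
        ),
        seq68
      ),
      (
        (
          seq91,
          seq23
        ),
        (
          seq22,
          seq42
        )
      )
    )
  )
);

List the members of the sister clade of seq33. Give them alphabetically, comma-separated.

seq33 attaches to the tree at the node subtending (seq33,(((seq25,(seq57,seq21)),(((seq24,seq79),seq44),(seq5,seq46))),(seq32,seq84))).
The other lineage descending from that same node — the sister group — is (((seq25,(seq57,seq21)),(((seq24,seq79),seq44),(seq5,seq46))),(seq32,seq84)); its 10 tips in alphabetical order are the answer.

seq21, seq24, seq25, seq32, seq44, seq46, seq5, seq57, seq79, seq84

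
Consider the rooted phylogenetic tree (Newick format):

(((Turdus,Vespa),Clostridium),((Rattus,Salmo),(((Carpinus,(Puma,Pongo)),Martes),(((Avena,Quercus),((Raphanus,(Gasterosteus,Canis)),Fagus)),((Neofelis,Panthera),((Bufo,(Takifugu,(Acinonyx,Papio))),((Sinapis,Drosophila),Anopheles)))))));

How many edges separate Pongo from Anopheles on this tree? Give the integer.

The MRCA of Pongo and Anopheles is the node subtending (((Carpinus,(Puma,Pongo)),Martes),(((Avena,Quercus),((Raphanus,(Gasterosteus,Canis)),Fagus)),((Neofelis,Panthera),((Bufo,(Takifugu,(Acinonyx,Papio))),((Sinapis,Drosophila),Anopheles))))).
From Pongo up to that node: 4 branches. From Anopheles up to the same node: 5 branches. Total: 4 + 5 = 9.

9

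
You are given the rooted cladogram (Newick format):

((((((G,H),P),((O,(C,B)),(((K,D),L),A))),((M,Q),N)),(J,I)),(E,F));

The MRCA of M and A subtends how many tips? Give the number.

13

The MRCA of M and A is the node subtending ((((G,H),P),((O,(C,B)),(((K,D),L),A))),((M,Q),N)).
That clade contains 13 terminal taxa: A, B, C, D, G, H, K, L, M, N, O, P, Q.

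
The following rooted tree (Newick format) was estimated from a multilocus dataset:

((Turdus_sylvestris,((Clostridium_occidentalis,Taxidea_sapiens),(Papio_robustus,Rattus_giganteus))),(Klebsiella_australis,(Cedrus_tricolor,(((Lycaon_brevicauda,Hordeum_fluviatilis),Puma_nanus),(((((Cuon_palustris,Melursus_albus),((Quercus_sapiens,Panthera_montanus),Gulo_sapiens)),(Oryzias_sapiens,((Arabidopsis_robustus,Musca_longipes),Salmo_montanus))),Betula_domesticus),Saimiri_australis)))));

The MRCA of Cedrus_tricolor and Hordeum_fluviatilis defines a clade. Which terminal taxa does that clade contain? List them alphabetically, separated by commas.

Arabidopsis_robustus, Betula_domesticus, Cedrus_tricolor, Cuon_palustris, Gulo_sapiens, Hordeum_fluviatilis, Lycaon_brevicauda, Melursus_albus, Musca_longipes, Oryzias_sapiens, Panthera_montanus, Puma_nanus, Quercus_sapiens, Saimiri_australis, Salmo_montanus

Tracing Cedrus_tricolor: it sits inside (Cedrus_tricolor,(((Lycaon_brevicauda,Hordeum_fluviatilis),Puma_nanus),(((((Cuon_palustris,Melursus_albus),((Quercus_sapiens,Panthera_montanus),Gulo_sapiens)),(Oryzias_sapiens,((Arabidopsis_robustus,Musca_longipes),Salmo_montanus))),Betula_domesticus),Saimiri_australis))).
Tracing Hordeum_fluviatilis: it sits inside (Lycaon_brevicauda,Hordeum_fluviatilis).
The smallest clade enclosing both is (Cedrus_tricolor,(((Lycaon_brevicauda,Hordeum_fluviatilis),Puma_nanus),(((((Cuon_palustris,Melursus_albus),((Quercus_sapiens,Panthera_montanus),Gulo_sapiens)),(Oryzias_sapiens,((Arabidopsis_robustus,Musca_longipes),Salmo_montanus))),Betula_domesticus),Saimiri_australis))); the answer is its 15 terminal taxa in alphabetical order.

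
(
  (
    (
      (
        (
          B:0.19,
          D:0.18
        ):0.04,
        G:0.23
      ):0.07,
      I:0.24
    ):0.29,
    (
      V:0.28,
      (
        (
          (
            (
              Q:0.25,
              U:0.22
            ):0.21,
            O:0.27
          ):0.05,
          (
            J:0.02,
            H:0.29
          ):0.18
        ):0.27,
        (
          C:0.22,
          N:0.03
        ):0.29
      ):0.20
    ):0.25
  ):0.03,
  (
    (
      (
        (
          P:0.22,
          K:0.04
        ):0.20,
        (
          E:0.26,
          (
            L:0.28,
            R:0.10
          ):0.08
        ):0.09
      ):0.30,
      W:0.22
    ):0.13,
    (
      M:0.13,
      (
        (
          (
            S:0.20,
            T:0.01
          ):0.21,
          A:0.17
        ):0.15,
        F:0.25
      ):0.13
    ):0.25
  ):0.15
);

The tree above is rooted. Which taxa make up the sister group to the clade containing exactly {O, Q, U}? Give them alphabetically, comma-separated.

H, J

The clade containing exactly {O, Q, U} attaches to the tree at the node subtending (((Q,U),O),(J,H)).
The other lineage descending from that same node — the sister group — is (J,H); its 2 tips in alphabetical order are the answer.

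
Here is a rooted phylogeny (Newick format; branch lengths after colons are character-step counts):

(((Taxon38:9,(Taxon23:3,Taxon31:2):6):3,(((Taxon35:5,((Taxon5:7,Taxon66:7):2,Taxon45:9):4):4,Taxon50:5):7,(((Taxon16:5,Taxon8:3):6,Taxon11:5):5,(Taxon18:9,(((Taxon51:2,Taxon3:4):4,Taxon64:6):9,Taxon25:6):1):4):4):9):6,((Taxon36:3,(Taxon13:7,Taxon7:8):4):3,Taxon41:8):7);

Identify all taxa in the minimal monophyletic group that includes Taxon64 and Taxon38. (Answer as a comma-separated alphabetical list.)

Taxon11, Taxon16, Taxon18, Taxon23, Taxon25, Taxon3, Taxon31, Taxon35, Taxon38, Taxon45, Taxon5, Taxon50, Taxon51, Taxon64, Taxon66, Taxon8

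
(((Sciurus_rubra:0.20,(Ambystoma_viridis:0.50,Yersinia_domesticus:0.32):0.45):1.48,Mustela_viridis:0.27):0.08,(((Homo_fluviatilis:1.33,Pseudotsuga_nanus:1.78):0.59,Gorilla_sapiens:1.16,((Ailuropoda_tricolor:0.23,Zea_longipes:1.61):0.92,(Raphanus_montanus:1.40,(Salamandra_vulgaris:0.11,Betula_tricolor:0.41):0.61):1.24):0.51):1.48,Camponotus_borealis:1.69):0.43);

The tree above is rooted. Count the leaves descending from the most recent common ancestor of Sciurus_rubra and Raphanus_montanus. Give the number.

The MRCA of Sciurus_rubra and Raphanus_montanus is the root, so the clade is the entire tree.
That clade contains 13 terminal taxa: Ailuropoda_tricolor, Ambystoma_viridis, Betula_tricolor, Camponotus_borealis, Gorilla_sapiens, Homo_fluviatilis, Mustela_viridis, Pseudotsuga_nanus, Raphanus_montanus, Salamandra_vulgaris, Sciurus_rubra, Yersinia_domesticus, Zea_longipes.

13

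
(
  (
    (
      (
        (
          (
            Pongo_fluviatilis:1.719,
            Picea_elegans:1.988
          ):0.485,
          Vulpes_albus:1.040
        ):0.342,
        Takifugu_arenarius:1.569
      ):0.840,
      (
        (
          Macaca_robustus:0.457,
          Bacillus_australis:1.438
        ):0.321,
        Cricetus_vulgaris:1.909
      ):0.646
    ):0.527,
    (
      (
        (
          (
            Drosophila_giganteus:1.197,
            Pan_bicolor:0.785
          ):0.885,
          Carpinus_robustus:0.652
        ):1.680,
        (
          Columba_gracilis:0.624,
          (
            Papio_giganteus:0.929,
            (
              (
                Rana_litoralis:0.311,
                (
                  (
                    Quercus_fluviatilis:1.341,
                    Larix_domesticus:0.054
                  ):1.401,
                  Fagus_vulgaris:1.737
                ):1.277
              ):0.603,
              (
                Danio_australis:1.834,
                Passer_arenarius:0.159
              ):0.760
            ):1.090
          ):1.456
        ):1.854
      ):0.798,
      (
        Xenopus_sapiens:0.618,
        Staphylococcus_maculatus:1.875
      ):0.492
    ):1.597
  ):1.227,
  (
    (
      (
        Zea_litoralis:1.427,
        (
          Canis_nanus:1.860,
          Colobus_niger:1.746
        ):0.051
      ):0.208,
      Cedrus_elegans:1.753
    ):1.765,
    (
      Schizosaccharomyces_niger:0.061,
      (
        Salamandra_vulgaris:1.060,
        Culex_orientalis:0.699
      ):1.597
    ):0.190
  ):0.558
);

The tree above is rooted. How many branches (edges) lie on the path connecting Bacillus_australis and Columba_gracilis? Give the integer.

8

The MRCA of Bacillus_australis and Columba_gracilis is the node subtending (((((Pongo_fluviatilis,Picea_elegans),Vulpes_albus),Takifugu_arenarius),((Macaca_robustus,Bacillus_australis),Cricetus_vulgaris)),((((Drosophila_giganteus,Pan_bicolor),Carpinus_robustus),(Columba_gracilis,(Papio_giganteus,((Rana_litoralis,((Quercus_fluviatilis,Larix_domesticus),Fagus_vulgaris)),(Danio_australis,Passer_arenarius))))),(Xenopus_sapiens,Staphylococcus_maculatus))).
From Bacillus_australis up to that node: 4 branches. From Columba_gracilis up to the same node: 4 branches. Total: 4 + 4 = 8.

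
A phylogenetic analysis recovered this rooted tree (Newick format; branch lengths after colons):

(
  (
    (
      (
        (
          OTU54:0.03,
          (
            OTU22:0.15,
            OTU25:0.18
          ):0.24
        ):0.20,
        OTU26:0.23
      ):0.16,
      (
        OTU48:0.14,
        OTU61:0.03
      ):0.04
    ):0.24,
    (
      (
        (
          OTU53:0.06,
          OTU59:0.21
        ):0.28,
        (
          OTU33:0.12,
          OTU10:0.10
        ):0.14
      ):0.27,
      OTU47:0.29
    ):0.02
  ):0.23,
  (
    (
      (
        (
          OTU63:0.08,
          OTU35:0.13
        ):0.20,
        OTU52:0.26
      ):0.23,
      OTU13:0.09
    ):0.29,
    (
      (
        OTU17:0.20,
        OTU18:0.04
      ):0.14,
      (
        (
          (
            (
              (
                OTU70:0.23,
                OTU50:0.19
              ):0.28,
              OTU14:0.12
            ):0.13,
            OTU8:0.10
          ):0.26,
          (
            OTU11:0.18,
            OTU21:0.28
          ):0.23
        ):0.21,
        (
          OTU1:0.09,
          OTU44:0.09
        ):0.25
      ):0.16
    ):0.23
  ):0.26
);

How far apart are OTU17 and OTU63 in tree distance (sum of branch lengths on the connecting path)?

The path runs OTU17 → … → MRCA → … → OTU63; the MRCA is the node subtending ((((OTU63,OTU35),OTU52),OTU13),((OTU17,OTU18),(((((OTU70,OTU50),OTU14),OTU8),(OTU11,OTU21)),(OTU1,OTU44)))).
Branch lengths along that path: 0.20 + 0.14 + 0.23 + 0.29 + 0.23 + 0.20 + 0.08 = 1.37.

1.37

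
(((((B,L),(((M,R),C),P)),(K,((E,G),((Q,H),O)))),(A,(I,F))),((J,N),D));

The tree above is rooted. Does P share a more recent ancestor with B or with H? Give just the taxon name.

The MRCA of P and B subtends ((B,L),(((M,R),C),P)) (6 taxa).
The MRCA of P and H subtends (((B,L),(((M,R),C),P)),(K,((E,G),((Q,H),O)))) (12 taxa).
The first is nested inside the second, so P shares a more recent common ancestor with B.

B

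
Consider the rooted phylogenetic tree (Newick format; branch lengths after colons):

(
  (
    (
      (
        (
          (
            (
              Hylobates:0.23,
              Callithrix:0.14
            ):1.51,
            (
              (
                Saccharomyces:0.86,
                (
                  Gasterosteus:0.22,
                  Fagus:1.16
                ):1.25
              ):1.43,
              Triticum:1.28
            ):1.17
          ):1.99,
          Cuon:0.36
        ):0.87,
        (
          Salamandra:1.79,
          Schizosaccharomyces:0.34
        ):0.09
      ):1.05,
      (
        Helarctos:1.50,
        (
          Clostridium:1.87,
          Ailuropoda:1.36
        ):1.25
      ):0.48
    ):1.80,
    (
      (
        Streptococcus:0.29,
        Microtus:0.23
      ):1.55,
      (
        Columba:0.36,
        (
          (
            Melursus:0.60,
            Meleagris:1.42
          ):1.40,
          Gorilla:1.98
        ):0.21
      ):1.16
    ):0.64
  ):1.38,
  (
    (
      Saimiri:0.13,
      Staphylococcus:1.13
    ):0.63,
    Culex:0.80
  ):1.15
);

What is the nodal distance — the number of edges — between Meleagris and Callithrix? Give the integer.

The MRCA of Meleagris and Callithrix is the node subtending ((((((Hylobates,Callithrix),((Saccharomyces,(Gasterosteus,Fagus)),Triticum)),Cuon),(Salamandra,Schizosaccharomyces)),(Helarctos,(Clostridium,Ailuropoda))),((Streptococcus,Microtus),(Columba,((Melursus,Meleagris),Gorilla)))).
From Meleagris up to that node: 5 branches. From Callithrix up to the same node: 6 branches. Total: 5 + 6 = 11.

11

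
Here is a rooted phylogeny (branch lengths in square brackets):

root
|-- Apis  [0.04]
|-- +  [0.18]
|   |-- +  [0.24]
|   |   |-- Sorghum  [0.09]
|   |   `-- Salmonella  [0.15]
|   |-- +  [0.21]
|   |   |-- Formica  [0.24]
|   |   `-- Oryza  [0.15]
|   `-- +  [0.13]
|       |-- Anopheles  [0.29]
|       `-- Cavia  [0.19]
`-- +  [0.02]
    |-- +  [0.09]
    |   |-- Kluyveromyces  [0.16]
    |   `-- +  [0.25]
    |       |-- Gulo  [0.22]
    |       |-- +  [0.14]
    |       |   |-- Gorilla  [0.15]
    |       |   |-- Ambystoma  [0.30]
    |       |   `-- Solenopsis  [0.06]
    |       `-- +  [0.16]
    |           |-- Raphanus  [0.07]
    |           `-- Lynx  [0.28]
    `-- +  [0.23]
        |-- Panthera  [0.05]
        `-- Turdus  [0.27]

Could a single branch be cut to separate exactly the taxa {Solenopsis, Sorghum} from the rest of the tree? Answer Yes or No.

No

The MRCA of the listed taxa is the root, so the smallest clade containing them is the whole tree.
That clade also contains Ambystoma, Anopheles, Apis, Cavia, Formica, Gorilla, Gulo, Kluyveromyces, Lynx, Oryza, Panthera, Raphanus, Salmonella, Turdus, which are not in the proposed group, so the group is not monophyletic.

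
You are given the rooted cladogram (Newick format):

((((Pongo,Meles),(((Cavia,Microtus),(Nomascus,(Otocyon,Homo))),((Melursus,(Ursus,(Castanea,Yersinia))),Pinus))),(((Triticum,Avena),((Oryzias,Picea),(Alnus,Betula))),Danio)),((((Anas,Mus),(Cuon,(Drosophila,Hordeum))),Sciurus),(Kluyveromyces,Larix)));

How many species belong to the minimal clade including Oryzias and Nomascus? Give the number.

The MRCA of Oryzias and Nomascus is the node subtending (((Pongo,Meles),(((Cavia,Microtus),(Nomascus,(Otocyon,Homo))),((Melursus,(Ursus,(Castanea,Yersinia))),Pinus))),(((Triticum,Avena),((Oryzias,Picea),(Alnus,Betula))),Danio)).
That clade contains 19 terminal taxa: Alnus, Avena, Betula, Castanea, Cavia, Danio, Homo, Meles, Melursus, Microtus, Nomascus, Oryzias, Otocyon, Picea, Pinus, Pongo, Triticum, Ursus, Yersinia.

19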